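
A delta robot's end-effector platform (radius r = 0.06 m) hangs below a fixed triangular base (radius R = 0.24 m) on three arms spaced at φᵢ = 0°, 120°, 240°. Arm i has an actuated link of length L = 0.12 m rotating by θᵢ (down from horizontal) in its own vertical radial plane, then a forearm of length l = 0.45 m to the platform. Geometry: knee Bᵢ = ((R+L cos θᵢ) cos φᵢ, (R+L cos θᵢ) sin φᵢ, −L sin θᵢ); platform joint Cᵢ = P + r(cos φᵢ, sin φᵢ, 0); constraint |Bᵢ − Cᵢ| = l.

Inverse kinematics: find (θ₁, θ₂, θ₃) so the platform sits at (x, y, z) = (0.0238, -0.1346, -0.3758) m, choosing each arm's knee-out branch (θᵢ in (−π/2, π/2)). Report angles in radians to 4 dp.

θ₁ = 0.3493, θ₂ = 1.1345, θ₃ = -0.1746

arm 1 (φ=0.0°): x'=0.0238, y'=-0.1346
  A cos θ + B sin θ = C:  0.1562·cos θ + -0.3758·sin θ = 0.0182
  √(A²+B²)=0.4070;  θ1 = -1.1769+1.5262 ≈ 0.3493
φ2=120.0° → target in arm frame (-0.1285, 0.0467)
  A=0.3085, B=-0.3758, C=(l²−L²−A²−y'²−z²)/(2L)=-0.2102
  γ=atan2(-0.3758,0.3085)=-0.8835;  ψ=arccos(-0.4324)=2.0180;  θ2=γ+ψ≈1.1345
arm 3 (φ=240.0°): x'=0.1047, y'=0.0879
  A cos θ + B sin θ = C:  0.0753·cos θ + -0.3758·sin θ = 0.1395
  √(A²+B²)=0.3833;  θ3 = -1.3730+1.1984 ≈ -0.1746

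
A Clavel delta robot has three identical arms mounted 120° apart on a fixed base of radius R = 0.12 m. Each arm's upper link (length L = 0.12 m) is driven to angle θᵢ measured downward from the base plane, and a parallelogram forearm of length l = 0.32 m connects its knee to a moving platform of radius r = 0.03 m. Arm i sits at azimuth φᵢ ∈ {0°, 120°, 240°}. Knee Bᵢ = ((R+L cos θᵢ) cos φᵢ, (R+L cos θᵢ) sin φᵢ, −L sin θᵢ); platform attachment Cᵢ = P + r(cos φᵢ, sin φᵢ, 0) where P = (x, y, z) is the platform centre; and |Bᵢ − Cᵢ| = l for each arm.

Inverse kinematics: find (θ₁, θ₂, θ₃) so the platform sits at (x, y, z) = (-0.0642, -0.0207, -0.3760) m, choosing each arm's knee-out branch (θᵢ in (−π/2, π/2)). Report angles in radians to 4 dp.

φ1=0.0° → target in arm frame (-0.0642, -0.0207)
  A=0.1542, B=-0.3760, C=(l²−L²−A²−y'²−z²)/(2L)=-0.3233
  θ1 = atan2(B,A) + arccos(C/0.4064) = 1.3089
φ2=120.0° → target in arm frame (0.0142, 0.0659)
  A cos θ + B sin θ = C:  0.0758·cos θ + -0.3760·sin θ = -0.2645
  γ=atan2(-0.3760,0.0758)=-1.3718;  ψ=arccos(-0.6895)=2.3316;  θ2=γ+ψ≈0.9598
φ3=240.0° → target in arm frame (0.0500, -0.0452)
  A cos θ + B sin θ = C:  0.0400·cos θ + -0.3760·sin θ = -0.2376
  θ3 = atan2(B,A) + arccos(C/0.3781) = 0.7853

θ₁ = 1.3089, θ₂ = 0.9598, θ₃ = 0.7853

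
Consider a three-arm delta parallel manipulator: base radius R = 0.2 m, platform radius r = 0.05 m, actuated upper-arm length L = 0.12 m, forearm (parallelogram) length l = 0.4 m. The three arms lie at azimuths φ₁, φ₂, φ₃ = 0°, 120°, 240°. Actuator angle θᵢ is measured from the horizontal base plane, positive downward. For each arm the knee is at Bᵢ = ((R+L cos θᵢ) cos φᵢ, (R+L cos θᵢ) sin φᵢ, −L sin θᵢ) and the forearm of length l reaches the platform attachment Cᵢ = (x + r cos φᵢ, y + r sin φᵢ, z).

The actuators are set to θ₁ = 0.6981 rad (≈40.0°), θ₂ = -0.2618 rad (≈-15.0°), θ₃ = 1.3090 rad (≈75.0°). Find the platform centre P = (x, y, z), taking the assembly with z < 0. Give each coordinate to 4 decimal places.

φ1=0.0°: virtual centre (0.2419, 0.0000, -0.0771), radius l
arm 2 at φ=120.0°: (R−r)+L cos θ2 = 0.2659;  centre 2 = (-0.1330, 0.2303, 0.0311)
arm 3 at φ=240.0°: (R−r)+L cos θ3 = 0.1811;  centre 3 = (-0.0905, -0.1568, -0.1159)
eliminate P² terms by subtracting sphere 1 from 2 and 3
linear system: -0.7498x+0.4606y = 0.0072−0.2164z; -0.6649x+-0.3136y = -0.0183−-0.0776z
Cramer: x(z) = 0.0114+0.0594z;  y(z) = 0.0341-0.3732z
sphere 1 gives Az²+Bz+C=0 with A=1.1428, B=0.1014, C=-0.0997;  B²−4AC=0.4662;  roots -0.3431, 0.2544;  negative root z = -0.3431
x = -0.0090, y = 0.1622

(-0.0090, 0.1622, -0.3431)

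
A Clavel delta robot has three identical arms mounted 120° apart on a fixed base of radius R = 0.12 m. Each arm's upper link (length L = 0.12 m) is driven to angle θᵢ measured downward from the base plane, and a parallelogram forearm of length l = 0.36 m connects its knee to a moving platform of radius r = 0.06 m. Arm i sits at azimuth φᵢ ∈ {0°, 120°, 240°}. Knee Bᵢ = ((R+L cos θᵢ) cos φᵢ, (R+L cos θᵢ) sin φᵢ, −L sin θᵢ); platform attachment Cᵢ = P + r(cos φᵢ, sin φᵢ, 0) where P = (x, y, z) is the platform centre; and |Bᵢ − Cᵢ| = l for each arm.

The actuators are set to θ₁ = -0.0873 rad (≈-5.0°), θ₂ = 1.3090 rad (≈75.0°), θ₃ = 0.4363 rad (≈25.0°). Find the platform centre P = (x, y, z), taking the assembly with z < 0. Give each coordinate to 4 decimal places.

(0.1543, -0.1401, -0.3202)

O1 = (0.1795·cos0.0°, 0.1795·sin0.0°, 0.0105) = (0.1795, 0.0000, 0.0105)
O2 = (0.0911·cos120.0°, 0.0911·sin120.0°, -0.1159) = (-0.0455, 0.0789, -0.1159)
φ3=240.0°: virtual centre (-0.0844, -0.1461, -0.0507), radius l
eliminate P² terms by subtracting sphere 1 from 2 and 3
[-0.4501 0.1577 -0.2527]·P = -0.0106;  [-0.5278 -0.2923 -0.1223]·P = -0.0013
det = 0.2148;  x = 0.0154+-0.4337z,  y = -0.0234+0.3647z
into |P−O₁|² = l²: 1.3211z² + 0.1044z + -0.1020 = 0;  Δ = 0.5499;  z = -0.3202 or 0.2411 → z<0 root = -0.3202
x = 0.1543, y = -0.1401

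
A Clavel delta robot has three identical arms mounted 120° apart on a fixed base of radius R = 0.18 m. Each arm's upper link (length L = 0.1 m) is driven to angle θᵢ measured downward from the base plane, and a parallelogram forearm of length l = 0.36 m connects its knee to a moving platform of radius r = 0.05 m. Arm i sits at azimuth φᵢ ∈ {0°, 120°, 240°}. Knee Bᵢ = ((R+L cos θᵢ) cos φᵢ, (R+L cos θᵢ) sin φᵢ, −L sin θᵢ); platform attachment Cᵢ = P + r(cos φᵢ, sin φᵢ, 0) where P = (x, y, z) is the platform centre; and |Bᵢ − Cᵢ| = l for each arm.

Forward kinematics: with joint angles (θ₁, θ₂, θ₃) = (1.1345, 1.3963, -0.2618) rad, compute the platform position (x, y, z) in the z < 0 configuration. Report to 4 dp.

arm 1 at φ=0.0°: ρ1 = 0.1723;  S1 = (0.1723, 0.0000, -0.0906)
S2 = (0.1474·cos120.0°, 0.1474·sin120.0°, -0.0985) = (-0.0737, 0.1276, -0.0985)
arm 3 at φ=240.0°: ρ3 = 0.2266;  S3 = (-0.1133, -0.1962, 0.0259)
subtract pairs → two planes through P
[-0.4919 0.2552 -0.0157]·P = -0.0065;  [-0.5711 -0.3925 0.2330]·P = 0.0141
Cramer: x(z) = -0.0031+0.1574z;  y(z) = -0.0314+0.3648z
sphere 1 gives Az²+Bz+C=0 with A=1.1578, B=0.1031, C=-0.0896;  B²−4AC=0.4257;  roots -0.3263, 0.2372;  negative root z = -0.3263
x = -0.0545, y = -0.1504

(-0.0545, -0.1504, -0.3263)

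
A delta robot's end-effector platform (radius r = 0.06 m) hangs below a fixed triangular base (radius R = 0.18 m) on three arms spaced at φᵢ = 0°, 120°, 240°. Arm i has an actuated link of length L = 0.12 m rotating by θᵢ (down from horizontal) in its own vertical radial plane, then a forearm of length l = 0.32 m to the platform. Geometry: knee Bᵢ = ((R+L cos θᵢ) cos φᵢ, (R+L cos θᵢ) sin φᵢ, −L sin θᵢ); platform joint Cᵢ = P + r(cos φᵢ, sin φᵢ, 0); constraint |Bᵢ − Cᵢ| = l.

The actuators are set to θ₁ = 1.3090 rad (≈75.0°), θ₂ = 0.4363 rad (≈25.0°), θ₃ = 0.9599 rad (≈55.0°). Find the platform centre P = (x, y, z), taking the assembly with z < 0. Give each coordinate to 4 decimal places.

(-0.0776, 0.0528, -0.3335)

O1 = (0.1511·cos0.0°, 0.1511·sin0.0°, -0.1159) = (0.1511, 0.0000, -0.1159)
φ2=120.0°: virtual centre (-0.1144, 0.1981, -0.0507), radius l
arm 3 at φ=240.0°: ρ3 = 0.1888;  O3 = (-0.0944, -0.1635, -0.0983)
eliminate P² terms by subtracting sphere 1 from 2 and 3
plane₁₂: -0.5309x+0.3962y+0.1304z = 0.0186
Cramer: x(z) = -0.0263+0.1538z;  y(z) = 0.0118-0.1231z
into |P−O₁|² = l²: 1.0388z² + 0.1744z + -0.0574 = 0;  Δ = 0.2688;  z = -0.3335 or 0.1656 → z<0 root = -0.3335
x = -0.0776, y = 0.0528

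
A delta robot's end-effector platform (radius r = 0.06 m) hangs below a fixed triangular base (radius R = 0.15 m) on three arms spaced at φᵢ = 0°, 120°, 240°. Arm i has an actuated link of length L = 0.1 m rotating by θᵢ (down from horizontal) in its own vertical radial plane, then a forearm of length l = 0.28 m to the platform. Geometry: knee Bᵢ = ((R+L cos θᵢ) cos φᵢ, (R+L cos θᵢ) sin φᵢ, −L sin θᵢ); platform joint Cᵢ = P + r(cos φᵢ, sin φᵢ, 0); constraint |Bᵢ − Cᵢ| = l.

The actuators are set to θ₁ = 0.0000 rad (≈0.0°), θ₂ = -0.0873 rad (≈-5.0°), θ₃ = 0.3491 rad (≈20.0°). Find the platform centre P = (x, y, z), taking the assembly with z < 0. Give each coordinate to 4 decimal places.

(0.0109, 0.0299, -0.2131)

arm 1 at φ=0.0°: ρ1 = 0.1900;  S1 = (0.1900, 0.0000, 0.0000)
arm 2 at φ=120.0°: ρ2 = 0.1896;  S2 = (-0.0948, 0.1642, 0.0087)
φ3=240.0°: virtual centre (-0.0920, -0.1593, -0.0342), radius l
subtract pairs → two planes through P
[-0.5696 0.3284 0.0174]·P = -0.0001;  [-0.5640 -0.3186 -0.0684]·P = -0.0011
Cramer: x(z) = 0.0010-0.0461z;  y(z) = 0.0016-0.1331z
quadratic in z: (1.0198)z²+(0.0170)z+(-0.0427)=0, √Δ=0.4176 → z ∈ {-0.2131, 0.1964}; z = -0.2131 (taking z<0)
x = 0.0109, y = 0.0299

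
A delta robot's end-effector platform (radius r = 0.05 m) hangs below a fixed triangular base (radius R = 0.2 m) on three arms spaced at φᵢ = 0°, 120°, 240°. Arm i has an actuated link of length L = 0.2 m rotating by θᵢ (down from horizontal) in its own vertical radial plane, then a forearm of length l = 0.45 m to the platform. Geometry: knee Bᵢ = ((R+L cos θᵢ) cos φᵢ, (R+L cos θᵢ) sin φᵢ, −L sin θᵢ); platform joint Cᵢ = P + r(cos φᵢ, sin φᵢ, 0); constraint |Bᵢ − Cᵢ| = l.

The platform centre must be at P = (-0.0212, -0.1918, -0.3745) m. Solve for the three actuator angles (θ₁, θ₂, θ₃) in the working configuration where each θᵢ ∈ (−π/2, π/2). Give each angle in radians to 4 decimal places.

arm 1 (φ=0.0°): x'=-0.0212, y'=-0.1918
  A cos θ + B sin θ = C:  0.1712·cos θ + -0.3745·sin θ = -0.1096
  γ=atan2(-0.3745,0.1712)=-1.1420;  ψ=arccos(-0.2662)=1.8403;  θ1=γ+ψ≈0.6982
arm 2 (φ=120.0°): x'=-0.1555, y'=0.1143
  e−x'=0.3055;  (l²−L²−(e−x')²−y'²−z²)/2L = -0.2103
  √(A²+B²)=0.4833;  θ2 = -0.8865+2.0211 ≈ 1.1346
rotate P by −φ3: (0.1767, 0.0775, -0.3745)
  A=-0.0267, B=-0.3745, C=(l²−L²−A²−y'²−z²)/(2L)=0.0388
  √(A²+B²)=0.3755;  θ3 = -1.6420+1.4672 ≈ -0.1747

θ₁ = 0.6982, θ₂ = 1.1346, θ₃ = -0.1747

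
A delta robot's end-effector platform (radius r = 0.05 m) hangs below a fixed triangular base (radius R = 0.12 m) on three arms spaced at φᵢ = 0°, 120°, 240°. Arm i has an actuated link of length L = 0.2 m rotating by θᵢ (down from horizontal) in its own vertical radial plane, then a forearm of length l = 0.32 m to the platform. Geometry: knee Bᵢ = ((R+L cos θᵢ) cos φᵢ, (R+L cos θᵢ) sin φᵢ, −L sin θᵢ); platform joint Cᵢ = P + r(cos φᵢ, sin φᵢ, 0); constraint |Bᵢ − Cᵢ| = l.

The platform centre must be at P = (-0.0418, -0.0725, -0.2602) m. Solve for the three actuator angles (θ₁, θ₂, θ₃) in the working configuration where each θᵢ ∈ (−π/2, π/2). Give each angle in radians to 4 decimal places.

θ₁ = 0.6108, θ₂ = 0.6112, θ₃ = 0.0002

rotate P by −φ1: (-0.0418, -0.0725, -0.2602)
  e−x'=0.1118;  (l²−L²−(e−x')²−y'²−z²)/2L = -0.0576
  θ1 = atan2(B,A) + arccos(C/0.2832) = 0.6108
arm 2 (φ=120.0°): x'=-0.0419, y'=0.0724
  A=0.1119, B=-0.2602, C=(l²−L²−A²−y'²−z²)/(2L)=-0.0577
  θ2 = atan2(B,A) + arccos(C/0.2832) = 0.6112
rotate P by −φ3: (0.0837, 0.0001, -0.2602)
  A=-0.0137, B=-0.2602, C=(l²−L²−A²−y'²−z²)/(2L)=-0.0137
  √(A²+B²)=0.2606;  θ3 = -1.6233+1.6235 ≈ 0.0002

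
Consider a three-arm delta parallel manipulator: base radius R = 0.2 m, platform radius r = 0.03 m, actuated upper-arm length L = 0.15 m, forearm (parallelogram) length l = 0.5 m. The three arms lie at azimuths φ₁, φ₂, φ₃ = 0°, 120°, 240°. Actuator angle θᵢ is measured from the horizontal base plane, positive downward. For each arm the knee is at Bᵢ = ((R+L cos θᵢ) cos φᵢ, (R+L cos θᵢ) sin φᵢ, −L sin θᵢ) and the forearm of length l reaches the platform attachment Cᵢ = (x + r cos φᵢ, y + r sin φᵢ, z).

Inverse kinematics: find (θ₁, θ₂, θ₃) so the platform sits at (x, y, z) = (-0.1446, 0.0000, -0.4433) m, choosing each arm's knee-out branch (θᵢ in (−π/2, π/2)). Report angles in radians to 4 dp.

rotate P by −φ1: (-0.1446, 0.0000, -0.4433)
  A cos θ + B sin θ = C:  0.3146·cos θ + -0.4433·sin θ = -0.2266
  γ=atan2(-0.4433,0.3146)=-0.9536;  ψ=arccos(-0.4169)=2.0008;  θ1=γ+ψ≈1.0472
arm 2 (φ=120.0°): x'=0.0723, y'=0.1252
  A cos θ + B sin θ = C:  0.0977·cos θ + -0.4433·sin θ = 0.0192
  √(A²+B²)=0.4539;  θ2 = -1.3539+1.5285 ≈ 0.1746
φ3=240.0° → target in arm frame (0.0723, -0.1252)
  e−x'=0.0977;  (l²−L²−(e−x')²−y'²−z²)/2L = 0.0192
  θ3 = atan2(B,A) + arccos(C/0.4539) = 0.1746

θ₁ = 1.0472, θ₂ = 0.1746, θ₃ = 0.1746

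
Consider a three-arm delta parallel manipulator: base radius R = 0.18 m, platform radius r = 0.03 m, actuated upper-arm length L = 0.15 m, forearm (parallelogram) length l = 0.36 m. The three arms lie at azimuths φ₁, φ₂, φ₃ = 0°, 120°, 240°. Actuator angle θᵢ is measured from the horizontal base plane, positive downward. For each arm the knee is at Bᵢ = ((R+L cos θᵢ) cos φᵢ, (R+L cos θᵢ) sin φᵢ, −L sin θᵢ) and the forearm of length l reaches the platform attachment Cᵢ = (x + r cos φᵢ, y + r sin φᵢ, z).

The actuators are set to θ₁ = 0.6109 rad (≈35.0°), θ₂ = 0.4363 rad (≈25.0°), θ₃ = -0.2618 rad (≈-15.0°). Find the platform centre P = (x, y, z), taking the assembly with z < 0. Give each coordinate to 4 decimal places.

φ1=0.0°: virtual centre (0.2729, 0.0000, -0.0860), radius l
arm 2 at φ=120.0°: (R−r)+L cos θ2 = 0.2859;  O2 = (-0.1430, 0.2476, -0.0634)
O3 = (0.2949·cos240.0°, 0.2949·sin240.0°, 0.0388) = (-0.1474, -0.2554, 0.0388)
subtract pairs → two planes through P
plane₁₂: -0.8317x+0.4953y+0.0453z = 0.0039
det = 0.8411;  x = -0.0063+0.1746z,  y = -0.0026+0.2016z
sphere 1 gives Az²+Bz+C=0 with A=1.0711, B=0.0736, C=-0.0443;  B²−4AC=0.1951;  roots -0.2405, 0.1718;  negative root z = -0.2405
x = -0.0483, y = -0.0511

(-0.0483, -0.0511, -0.2405)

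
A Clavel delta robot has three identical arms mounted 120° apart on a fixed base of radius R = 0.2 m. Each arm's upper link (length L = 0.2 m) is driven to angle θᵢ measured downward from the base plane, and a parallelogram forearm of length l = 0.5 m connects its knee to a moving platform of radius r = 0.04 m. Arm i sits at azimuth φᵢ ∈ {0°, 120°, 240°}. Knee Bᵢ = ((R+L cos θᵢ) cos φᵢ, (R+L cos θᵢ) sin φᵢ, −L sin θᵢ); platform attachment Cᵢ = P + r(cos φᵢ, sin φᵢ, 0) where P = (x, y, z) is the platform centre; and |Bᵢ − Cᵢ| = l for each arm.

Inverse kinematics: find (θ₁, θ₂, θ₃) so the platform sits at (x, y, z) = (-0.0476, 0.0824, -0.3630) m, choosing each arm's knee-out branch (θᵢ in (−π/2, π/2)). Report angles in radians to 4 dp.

rotate P by −φ1: (-0.0476, 0.0824, -0.3630)
  e−x'=0.2076;  (l²−L²−(e−x')²−y'²−z²)/2L = 0.0709
  γ=atan2(-0.3630,0.2076)=-1.0513;  ψ=arccos(0.1694)=1.4005;  θ1=γ+ψ≈0.3492
φ2=120.0° → target in arm frame (0.0952, 0.0000)
  e−x'=0.0648;  (l²−L²−(e−x')²−y'²−z²)/2L = 0.1851
  γ=atan2(-0.3630,0.0648)=-1.3940;  ψ=arccos(0.5019)=1.0450;  θ2=γ+ψ≈-0.3490
rotate P by −φ3: (-0.0476, -0.0824, -0.3630)
  A cos θ + B sin θ = C:  0.2076·cos θ + -0.3630·sin θ = 0.0709
  √(A²+B²)=0.4182;  θ3 = -1.0514+1.4004 ≈ 0.3491

θ₁ = 0.3492, θ₂ = -0.3490, θ₃ = 0.3491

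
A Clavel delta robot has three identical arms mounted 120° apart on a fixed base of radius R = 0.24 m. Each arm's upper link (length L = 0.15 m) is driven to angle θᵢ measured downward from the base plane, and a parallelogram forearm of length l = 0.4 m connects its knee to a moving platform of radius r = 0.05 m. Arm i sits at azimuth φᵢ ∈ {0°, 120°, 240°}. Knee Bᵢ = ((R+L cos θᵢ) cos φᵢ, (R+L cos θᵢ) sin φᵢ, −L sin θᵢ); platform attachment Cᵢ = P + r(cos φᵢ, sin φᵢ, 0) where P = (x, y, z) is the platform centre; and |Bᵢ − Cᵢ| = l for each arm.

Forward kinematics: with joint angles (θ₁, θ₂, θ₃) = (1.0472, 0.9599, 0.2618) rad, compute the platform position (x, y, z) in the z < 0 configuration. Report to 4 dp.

(-0.0558, -0.0747, -0.3569)

centre 1 = (0.2650·cos0.0°, 0.2650·sin0.0°, -0.1299) = (0.2650, 0.0000, -0.1299)
centre 2 = (0.2760·cos120.0°, 0.2760·sin120.0°, -0.1229) = (-0.1380, 0.2391, -0.1229)
centre 3 = (0.3349·cos240.0°, 0.3349·sin240.0°, -0.0388) = (-0.1674, -0.2900, -0.0388)
subtract pairs → two planes through P
[-0.8060 0.4781 0.0141]·P = 0.0042;  [-0.8649 -0.5800 0.1822]·P = 0.0266
Cramer: x(z) = -0.0172+0.1081z;  y(z) = -0.0202+0.1528z
into |P−centre ₁|² = l²: 1.0350z² + 0.1926z + -0.0631 = 0;  Δ = 0.2983;  z = -0.3569 or 0.1708 → z<0 root = -0.3569
x = -0.0558, y = -0.0747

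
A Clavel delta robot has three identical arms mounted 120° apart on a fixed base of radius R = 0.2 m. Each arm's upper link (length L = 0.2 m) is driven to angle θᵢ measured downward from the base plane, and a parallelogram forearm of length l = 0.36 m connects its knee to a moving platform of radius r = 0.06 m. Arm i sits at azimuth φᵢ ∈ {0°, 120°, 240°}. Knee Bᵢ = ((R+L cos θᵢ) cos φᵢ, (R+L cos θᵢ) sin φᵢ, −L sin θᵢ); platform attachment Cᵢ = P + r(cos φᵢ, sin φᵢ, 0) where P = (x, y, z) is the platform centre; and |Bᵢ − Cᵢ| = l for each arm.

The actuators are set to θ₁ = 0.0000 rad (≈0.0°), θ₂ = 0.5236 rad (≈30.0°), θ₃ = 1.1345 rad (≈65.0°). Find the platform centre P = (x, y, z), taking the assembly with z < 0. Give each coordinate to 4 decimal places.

arm 1 at φ=0.0°: (R−r)+L cos θ1 = 0.3400;  centre 1 = (0.3400, 0.0000, 0.0000)
centre 2 = (0.3132·cos120.0°, 0.3132·sin120.0°, -0.1000) = (-0.1566, 0.2712, -0.1000)
φ3=240.0°: virtual centre (-0.1123, -0.1944, -0.1813), radius l
subtract pairs → two planes through P
linear system: -0.9932x+0.5425y = -0.0075−-0.2000z; -0.9045x+-0.3889y = -0.0323−-0.3625z
Cramer: x(z) = 0.0233-0.3130z;  y(z) = 0.0289-0.2043z
sphere 1 gives Az²+Bz+C=0 with A=1.1397, B=0.1864, C=-0.0285;  B²−4AC=0.1646;  roots -0.2598, 0.0962;  negative root z = -0.2598
x = 0.1046, y = 0.0820

(0.1046, 0.0820, -0.2598)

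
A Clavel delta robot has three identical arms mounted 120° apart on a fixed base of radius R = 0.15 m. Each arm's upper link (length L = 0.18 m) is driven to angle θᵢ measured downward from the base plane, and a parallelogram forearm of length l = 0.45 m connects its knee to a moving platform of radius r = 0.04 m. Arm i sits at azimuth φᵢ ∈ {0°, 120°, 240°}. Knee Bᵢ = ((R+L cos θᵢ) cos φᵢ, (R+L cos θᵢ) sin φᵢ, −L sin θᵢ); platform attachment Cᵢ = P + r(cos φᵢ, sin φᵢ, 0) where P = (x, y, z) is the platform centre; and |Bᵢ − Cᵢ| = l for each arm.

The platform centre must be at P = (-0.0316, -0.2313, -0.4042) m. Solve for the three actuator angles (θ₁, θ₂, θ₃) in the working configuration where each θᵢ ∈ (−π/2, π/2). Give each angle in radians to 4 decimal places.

rotate P by −φ1: (-0.0316, -0.2313, -0.4042)
  A cos θ + B sin θ = C:  0.1416·cos θ + -0.4042·sin θ = -0.1856
  θ1 = atan2(B,A) + arccos(C/0.4283) = 0.7853
φ2=120.0° → target in arm frame (-0.1845, 0.1430)
  e−x'=0.2945;  (l²−L²−(e−x')²−y'²−z²)/2L = -0.2791
  γ=atan2(-0.4042,0.2945)=-0.9411;  ψ=arccos(-0.5580)=2.1628;  θ2=γ+ψ≈1.2217
arm 3 (φ=240.0°): x'=0.2161, y'=0.0883
  A cos θ + B sin θ = C:  -0.1061·cos θ + -0.4042·sin θ = -0.0343
  θ3 = atan2(B,A) + arccos(C/0.4179) = -0.1747

θ₁ = 0.7853, θ₂ = 1.2217, θ₃ = -0.1747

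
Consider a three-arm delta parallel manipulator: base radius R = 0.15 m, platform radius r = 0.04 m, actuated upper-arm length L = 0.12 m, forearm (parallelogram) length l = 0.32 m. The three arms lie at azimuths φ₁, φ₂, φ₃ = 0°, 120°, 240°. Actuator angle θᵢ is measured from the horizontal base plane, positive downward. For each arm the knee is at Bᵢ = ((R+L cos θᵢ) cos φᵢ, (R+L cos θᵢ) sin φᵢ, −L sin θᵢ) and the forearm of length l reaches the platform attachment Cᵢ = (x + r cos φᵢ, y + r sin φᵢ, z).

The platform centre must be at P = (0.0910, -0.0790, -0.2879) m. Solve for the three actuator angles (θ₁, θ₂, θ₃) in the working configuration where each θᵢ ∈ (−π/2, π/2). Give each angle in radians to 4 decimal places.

arm 1 (φ=0.0°): x'=0.0910, y'=-0.0790
  A cos θ + B sin θ = C:  0.0190·cos θ + -0.2879·sin θ = -0.0062
  θ1 = atan2(B,A) + arccos(C/0.2885) = 0.0874
rotate P by −φ2: (-0.1139, -0.0393, -0.2879)
  e−x'=0.2239;  (l²−L²−(e−x')²−y'²−z²)/2L = -0.1940
  √(A²+B²)=0.3647;  θ2 = -0.9098+2.1318 ≈ 1.2220
φ3=240.0° → target in arm frame (0.0229, 0.1183)
  e−x'=0.0871;  (l²−L²−(e−x')²−y'²−z²)/2L = -0.0686
  γ=atan2(-0.2879,0.0871)=-1.2771;  ψ=arccos(-0.2281)=1.8009;  θ3=γ+ψ≈0.5239

θ₁ = 0.0874, θ₂ = 1.2220, θ₃ = 0.5239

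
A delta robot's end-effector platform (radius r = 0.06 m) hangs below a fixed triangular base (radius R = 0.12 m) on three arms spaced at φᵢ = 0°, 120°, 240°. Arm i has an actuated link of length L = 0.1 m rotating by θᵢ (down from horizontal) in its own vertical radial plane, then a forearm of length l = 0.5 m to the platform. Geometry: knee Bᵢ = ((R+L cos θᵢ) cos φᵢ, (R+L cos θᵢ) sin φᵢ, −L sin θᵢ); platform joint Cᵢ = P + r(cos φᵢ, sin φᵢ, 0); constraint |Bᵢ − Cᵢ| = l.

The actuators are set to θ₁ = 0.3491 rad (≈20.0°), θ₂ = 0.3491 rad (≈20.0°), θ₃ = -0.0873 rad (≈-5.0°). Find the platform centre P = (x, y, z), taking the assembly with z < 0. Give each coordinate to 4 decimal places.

(-0.0448, -0.0777, -0.4864)

φ1=0.0°: virtual centre (0.1540, 0.0000, -0.0342), radius l
arm 2 at φ=120.0°: e+L cos θ2 = 0.1540;  S2 = (-0.0770, 0.1333, -0.0342)
arm 3 at φ=240.0°: e+L cos θ3 = 0.1596;  S3 = (-0.0798, -0.1382, 0.0087)
eliminate P² terms by subtracting sphere 1 from 2 and 3
plane₁₂: -0.4619x+0.2667y+0.0000z = 0.0000
det = 0.2524;  x = -0.0007+0.0907z,  y = -0.0012+0.1571z
quadratic in z: (1.0329)z²+(0.0400)z+(-0.2249)=0, √Δ=0.9648 → z ∈ {-0.4864, 0.4477}; z = -0.4864 (taking z<0)
x = -0.0448, y = -0.0777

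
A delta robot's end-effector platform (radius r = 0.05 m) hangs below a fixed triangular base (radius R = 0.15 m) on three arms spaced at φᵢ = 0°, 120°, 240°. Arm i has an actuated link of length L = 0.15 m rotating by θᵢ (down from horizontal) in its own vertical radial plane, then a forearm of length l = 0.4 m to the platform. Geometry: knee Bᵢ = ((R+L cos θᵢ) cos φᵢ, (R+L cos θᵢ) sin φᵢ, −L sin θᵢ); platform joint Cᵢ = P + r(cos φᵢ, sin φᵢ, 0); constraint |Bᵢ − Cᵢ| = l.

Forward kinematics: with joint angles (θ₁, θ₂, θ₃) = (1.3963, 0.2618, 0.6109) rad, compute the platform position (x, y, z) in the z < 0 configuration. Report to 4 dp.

(-0.1823, 0.0469, -0.3982)

centre 1 = (0.1260·cos0.0°, 0.1260·sin0.0°, -0.1477) = (0.1260, 0.0000, -0.1477)
φ2=120.0°: virtual centre (-0.1224, 0.2121, -0.0388), radius l
φ3=240.0°: virtual centre (-0.1114, -0.1930, -0.0860), radius l
eliminate P² terms by subtracting sphere 1 from 2 and 3
linear system: -0.4970x+0.4242y = 0.0238−0.2178z; -0.4750x+-0.3860y = 0.0194−0.1234z
Cramer: x(z) = -0.0442+0.3468z;  y(z) = 0.0042-0.1071z
sphere 1 gives Az²+Bz+C=0 with A=1.1318, B=0.1764, C=-0.1092;  B²−4AC=0.5254;  roots -0.3982, 0.2423;  negative root z = -0.3982
x = -0.1823, y = 0.0469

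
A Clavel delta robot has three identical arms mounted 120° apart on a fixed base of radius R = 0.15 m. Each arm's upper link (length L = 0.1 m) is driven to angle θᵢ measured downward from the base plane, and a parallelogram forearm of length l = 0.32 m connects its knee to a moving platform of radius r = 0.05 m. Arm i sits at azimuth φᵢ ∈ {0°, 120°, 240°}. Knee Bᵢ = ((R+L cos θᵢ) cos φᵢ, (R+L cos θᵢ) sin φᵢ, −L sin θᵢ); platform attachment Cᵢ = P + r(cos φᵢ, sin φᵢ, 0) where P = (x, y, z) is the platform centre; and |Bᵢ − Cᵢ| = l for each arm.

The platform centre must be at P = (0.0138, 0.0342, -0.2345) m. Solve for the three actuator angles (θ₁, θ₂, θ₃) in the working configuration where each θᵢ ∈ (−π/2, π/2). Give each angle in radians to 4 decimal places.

arm 1 (φ=0.0°): x'=0.0138, y'=0.0342
  e−x'=0.0862;  (l²−L²−(e−x')²−y'²−z²)/2L = 0.1440
  θ1 = atan2(B,A) + arccos(C/0.2498) = -0.2623
arm 2 (φ=120.0°): x'=0.0227, y'=-0.0291
  A=0.0773, B=-0.2345, C=(l²−L²−A²−y'²−z²)/(2L)=0.1530
  √(A²+B²)=0.2469;  θ2 = -1.2524+0.9026 ≈ -0.3498
φ3=240.0° → target in arm frame (-0.0365, -0.0051)
  A=0.1365, B=-0.2345, C=(l²−L²−A²−y'²−z²)/(2L)=0.0937
  √(A²+B²)=0.2713;  θ3 = -1.0436+1.2181 ≈ 0.1745

θ₁ = -0.2623, θ₂ = -0.3498, θ₃ = 0.1745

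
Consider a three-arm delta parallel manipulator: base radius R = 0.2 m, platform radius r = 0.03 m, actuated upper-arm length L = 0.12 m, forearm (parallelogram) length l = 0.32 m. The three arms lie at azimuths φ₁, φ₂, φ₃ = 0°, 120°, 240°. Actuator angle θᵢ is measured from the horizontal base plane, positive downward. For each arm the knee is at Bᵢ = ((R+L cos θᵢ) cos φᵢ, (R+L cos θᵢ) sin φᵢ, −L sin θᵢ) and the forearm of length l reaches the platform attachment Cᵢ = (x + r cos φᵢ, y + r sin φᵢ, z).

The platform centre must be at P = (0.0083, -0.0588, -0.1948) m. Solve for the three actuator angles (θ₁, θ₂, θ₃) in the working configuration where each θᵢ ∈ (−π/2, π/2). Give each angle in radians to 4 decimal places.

rotate P by −φ1: (0.0083, -0.0588, -0.1948)
  e−x'=0.1617;  (l²−L²−(e−x')²−y'²−z²)/2L = 0.0852
  γ=atan2(-0.1948,0.1617)=-0.8780;  ψ=arccos(0.3365)=1.2275;  θ1=γ+ψ≈0.3496
φ2=120.0° → target in arm frame (-0.0551, 0.0222)
  e−x'=0.2251;  (l²−L²−(e−x')²−y'²−z²)/2L = -0.0046
  γ=atan2(-0.1948,0.2251)=-0.7134;  ψ=arccos(-0.0154)=1.5862;  θ2=γ+ψ≈0.8727
rotate P by −φ3: (0.0468, 0.0366, -0.1948)
  e−x'=0.1232;  (l²−L²−(e−x')²−y'²−z²)/2L = 0.1397
  γ=atan2(-0.1948,0.1232)=-1.0068;  ψ=arccos(0.6061)=0.9197;  θ3=γ+ψ≈-0.0871

θ₁ = 0.3496, θ₂ = 0.8727, θ₃ = -0.0871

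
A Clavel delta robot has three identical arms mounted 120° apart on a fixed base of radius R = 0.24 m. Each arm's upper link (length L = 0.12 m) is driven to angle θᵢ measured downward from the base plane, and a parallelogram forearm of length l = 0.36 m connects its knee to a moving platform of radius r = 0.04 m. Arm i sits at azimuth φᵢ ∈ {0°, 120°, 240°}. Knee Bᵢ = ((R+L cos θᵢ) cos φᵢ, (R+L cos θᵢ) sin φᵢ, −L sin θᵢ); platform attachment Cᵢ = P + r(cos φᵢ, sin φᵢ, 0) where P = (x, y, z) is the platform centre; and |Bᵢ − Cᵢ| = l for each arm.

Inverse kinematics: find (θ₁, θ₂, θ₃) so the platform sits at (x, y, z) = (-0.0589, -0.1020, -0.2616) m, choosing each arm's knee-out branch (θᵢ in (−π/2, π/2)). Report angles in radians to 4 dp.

θ₁ = 1.1348, θ₂ = 1.1347, θ₃ = -0.3489

rotate P by −φ1: (-0.0589, -0.1020, -0.2616)
  A=0.2589, B=-0.2616, C=(l²−L²−A²−y'²−z²)/(2L)=-0.1278
  θ1 = atan2(B,A) + arccos(C/0.3681) = 1.1348
arm 2 (φ=120.0°): x'=-0.0589, y'=0.1020
  A cos θ + B sin θ = C:  0.2589·cos θ + -0.2616·sin θ = -0.1278
  θ2 = atan2(B,A) + arccos(C/0.3680) = 1.1347
arm 3 (φ=240.0°): x'=0.1178, y'=0.0000
  e−x'=0.0822;  (l²−L²−(e−x')²−y'²−z²)/2L = 0.1667
  γ=atan2(-0.2616,0.0822)=-1.2663;  ψ=arccos(0.6079)=0.9174;  θ3=γ+ψ≈-0.3489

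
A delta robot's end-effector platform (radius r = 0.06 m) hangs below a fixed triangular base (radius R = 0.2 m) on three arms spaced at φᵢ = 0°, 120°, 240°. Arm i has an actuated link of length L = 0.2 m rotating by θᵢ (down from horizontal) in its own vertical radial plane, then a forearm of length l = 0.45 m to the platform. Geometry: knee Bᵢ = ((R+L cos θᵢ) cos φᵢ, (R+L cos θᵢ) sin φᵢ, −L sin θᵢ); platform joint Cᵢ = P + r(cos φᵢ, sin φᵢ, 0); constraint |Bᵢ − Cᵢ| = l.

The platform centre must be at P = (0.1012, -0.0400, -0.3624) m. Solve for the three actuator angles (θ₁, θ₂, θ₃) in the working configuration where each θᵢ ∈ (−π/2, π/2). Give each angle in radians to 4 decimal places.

θ₁ = -0.0870, θ₂ = 0.6980, θ₃ = 0.4365

rotate P by −φ1: (0.1012, -0.0400, -0.3624)
  e−x'=0.0388;  (l²−L²−(e−x')²−y'²−z²)/2L = 0.0702
  γ=atan2(-0.3624,0.0388)=-1.4641;  ψ=arccos(0.1925)=1.3771;  θ1=γ+ψ≈-0.0870
rotate P by −φ2: (-0.0852, -0.0676, -0.3624)
  e−x'=0.2252;  (l²−L²−(e−x')²−y'²−z²)/2L = -0.0604
  √(A²+B²)=0.4267;  θ2 = -1.0147+1.7127 ≈ 0.6980
φ3=240.0° → target in arm frame (-0.0160, 0.1076)
  A cos θ + B sin θ = C:  0.1560·cos θ + -0.3624·sin θ = -0.0119
  θ3 = atan2(B,A) + arccos(C/0.3945) = 0.4365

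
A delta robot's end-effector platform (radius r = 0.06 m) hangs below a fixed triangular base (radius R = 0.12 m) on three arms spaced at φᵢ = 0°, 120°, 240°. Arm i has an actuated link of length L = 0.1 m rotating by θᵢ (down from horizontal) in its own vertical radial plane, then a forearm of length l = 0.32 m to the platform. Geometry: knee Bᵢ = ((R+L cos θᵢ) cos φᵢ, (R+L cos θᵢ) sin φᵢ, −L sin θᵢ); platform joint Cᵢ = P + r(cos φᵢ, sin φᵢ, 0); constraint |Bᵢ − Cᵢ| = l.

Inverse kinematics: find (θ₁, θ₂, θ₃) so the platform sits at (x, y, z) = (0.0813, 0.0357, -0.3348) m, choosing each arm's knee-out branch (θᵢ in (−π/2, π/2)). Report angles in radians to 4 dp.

θ₁ = 0.2614, θ₂ = 0.6979, θ₃ = 0.9600

φ1=0.0° → target in arm frame (0.0813, 0.0357)
  e−x'=-0.0213;  (l²−L²−(e−x')²−y'²−z²)/2L = -0.1071
  γ=atan2(-0.3348,-0.0213)=-1.6343;  ψ=arccos(-0.3192)=1.8957;  θ1=γ+ψ≈0.2614
φ2=120.0° → target in arm frame (-0.0097, -0.0883)
  e−x'=0.0697;  (l²−L²−(e−x')²−y'²−z²)/2L = -0.1617
  θ2 = atan2(B,A) + arccos(C/0.3420) = 0.6979
arm 3 (φ=240.0°): x'=-0.0716, y'=0.0526
  e−x'=0.1316;  (l²−L²−(e−x')²−y'²−z²)/2L = -0.1988
  θ3 = atan2(B,A) + arccos(C/0.3597) = 0.9600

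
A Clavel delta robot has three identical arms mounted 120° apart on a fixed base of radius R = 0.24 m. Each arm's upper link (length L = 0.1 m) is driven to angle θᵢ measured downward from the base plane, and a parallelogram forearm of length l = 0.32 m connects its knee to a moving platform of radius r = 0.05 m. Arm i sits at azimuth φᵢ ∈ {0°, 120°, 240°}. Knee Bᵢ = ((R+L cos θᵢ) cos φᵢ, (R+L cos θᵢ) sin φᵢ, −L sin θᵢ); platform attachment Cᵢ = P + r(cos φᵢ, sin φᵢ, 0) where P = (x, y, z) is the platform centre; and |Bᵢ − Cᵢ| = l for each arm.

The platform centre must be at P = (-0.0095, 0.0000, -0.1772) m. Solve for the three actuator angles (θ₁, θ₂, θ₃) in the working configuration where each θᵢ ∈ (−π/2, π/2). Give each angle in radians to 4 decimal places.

θ₁ = 0.4360, θ₂ = 0.2618, θ₃ = 0.2618

φ1=0.0° → target in arm frame (-0.0095, 0.0000)
  A=0.1995, B=-0.1772, C=(l²−L²−A²−y'²−z²)/(2L)=0.1060
  θ1 = atan2(B,A) + arccos(C/0.2668) = 0.4360
arm 2 (φ=120.0°): x'=0.0047, y'=0.0082
  A=0.1852, B=-0.1772, C=(l²−L²−A²−y'²−z²)/(2L)=0.1331
  √(A²+B²)=0.2564;  θ2 = -0.7632+1.0250 ≈ 0.2618
rotate P by −φ3: (0.0048, -0.0082, -0.1772)
  e−x'=0.1852;  (l²−L²−(e−x')²−y'²−z²)/2L = 0.1331
  θ3 = atan2(B,A) + arccos(C/0.2564) = 0.2618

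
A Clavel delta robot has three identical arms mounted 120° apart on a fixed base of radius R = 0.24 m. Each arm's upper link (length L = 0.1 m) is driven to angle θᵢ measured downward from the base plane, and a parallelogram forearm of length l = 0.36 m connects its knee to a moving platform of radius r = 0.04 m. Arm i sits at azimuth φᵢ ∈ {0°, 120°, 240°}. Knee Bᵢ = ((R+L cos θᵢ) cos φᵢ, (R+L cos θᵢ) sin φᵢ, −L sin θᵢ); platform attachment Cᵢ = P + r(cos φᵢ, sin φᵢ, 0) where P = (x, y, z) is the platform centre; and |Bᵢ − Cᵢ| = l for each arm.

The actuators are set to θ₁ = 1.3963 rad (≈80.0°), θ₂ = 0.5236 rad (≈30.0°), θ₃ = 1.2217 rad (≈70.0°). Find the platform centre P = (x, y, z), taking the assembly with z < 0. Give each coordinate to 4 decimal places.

arm 1 at φ=0.0°: (R−r)+L cos θ1 = 0.2174;  O1 = (0.2174, 0.0000, -0.0985)
arm 2 at φ=120.0°: (R−r)+L cos θ2 = 0.2866;  O2 = (-0.1433, 0.2482, -0.0500)
O3 = (0.2342·cos240.0°, 0.2342·sin240.0°, -0.0940) = (-0.1171, -0.2028, -0.0940)
subtract pairs → two planes through P
plane₁₂: -0.7213x+0.4964y+0.0970z = 0.0277
det = 0.6247;  x = -0.0233+0.0701z,  y = 0.0219+-0.0934z
into |P−O₁|² = l²: 1.0136z² + 0.1591z + -0.0615 = 0;  Δ = 0.2746;  z = -0.3370 or 0.1800 → z<0 root = -0.3370
x = -0.0470, y = 0.0534

(-0.0470, 0.0534, -0.3370)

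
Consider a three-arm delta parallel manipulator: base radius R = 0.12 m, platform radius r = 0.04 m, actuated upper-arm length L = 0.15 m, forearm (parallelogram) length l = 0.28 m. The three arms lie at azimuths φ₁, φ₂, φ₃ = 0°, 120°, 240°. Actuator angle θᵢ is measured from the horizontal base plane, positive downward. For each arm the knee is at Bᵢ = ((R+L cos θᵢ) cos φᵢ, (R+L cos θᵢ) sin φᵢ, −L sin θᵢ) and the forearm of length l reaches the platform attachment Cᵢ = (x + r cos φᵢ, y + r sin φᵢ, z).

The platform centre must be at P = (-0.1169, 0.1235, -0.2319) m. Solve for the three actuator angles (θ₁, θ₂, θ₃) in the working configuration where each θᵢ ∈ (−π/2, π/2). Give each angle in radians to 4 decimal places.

arm 1 (φ=0.0°): x'=-0.1169, y'=0.1235
  A=0.1969, B=-0.2319, C=(l²−L²−A²−y'²−z²)/(2L)=-0.1730
  √(A²+B²)=0.3042;  θ1 = -0.8668+2.1757 ≈ 1.3088
arm 2 (φ=120.0°): x'=0.1654, y'=0.0395
  e−x'=-0.0854;  (l²−L²−(e−x')²−y'²−z²)/2L = -0.0224
  γ=atan2(-0.2319,-0.0854)=-1.9237;  ψ=arccos(-0.0908)=1.6617;  θ2=γ+ψ≈-0.2620
φ3=240.0° → target in arm frame (-0.0485, -0.1630)
  A cos θ + B sin θ = C:  0.1285·cos θ + -0.2319·sin θ = -0.1365
  √(A²+B²)=0.2651;  θ3 = -1.0648+2.1117 ≈ 1.0469

θ₁ = 1.3088, θ₂ = -0.2620, θ₃ = 1.0469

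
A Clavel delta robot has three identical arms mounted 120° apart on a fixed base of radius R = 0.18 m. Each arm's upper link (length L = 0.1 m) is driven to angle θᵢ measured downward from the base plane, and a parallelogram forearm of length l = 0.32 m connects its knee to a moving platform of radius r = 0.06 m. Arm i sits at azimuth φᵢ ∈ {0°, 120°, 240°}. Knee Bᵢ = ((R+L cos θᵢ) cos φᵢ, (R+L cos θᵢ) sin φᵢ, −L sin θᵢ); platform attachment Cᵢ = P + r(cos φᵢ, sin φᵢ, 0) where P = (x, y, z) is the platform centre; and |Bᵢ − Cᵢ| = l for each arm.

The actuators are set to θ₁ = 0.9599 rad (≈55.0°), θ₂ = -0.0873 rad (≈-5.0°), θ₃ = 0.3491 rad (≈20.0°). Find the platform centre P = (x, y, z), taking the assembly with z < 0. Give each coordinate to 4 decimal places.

arm 1 at φ=0.0°: e+L cos θ1 = 0.1774;  S1 = (0.1774, 0.0000, -0.0819)
arm 2 at φ=120.0°: e+L cos θ2 = 0.2196;  S2 = (-0.1098, 0.1902, 0.0087)
arm 3 at φ=240.0°: e+L cos θ3 = 0.2140;  S3 = (-0.1070, -0.1853, -0.0342)
subtract pairs → two planes through P
[-0.5743 0.3804 0.1813]·P = 0.0101;  [-0.5687 -0.3706 0.0954]·P = 0.0088
Cramer: x(z) = -0.0165+0.2411z;  y(z) = 0.0017-0.1125z
quadratic in z: (1.0708)z²+(0.0699)z+(-0.0581)=0, √Δ=0.5037 → z ∈ {-0.2679, 0.2025}; z = -0.2679 (taking z<0)
x = -0.0811, y = 0.0318

(-0.0811, 0.0318, -0.2679)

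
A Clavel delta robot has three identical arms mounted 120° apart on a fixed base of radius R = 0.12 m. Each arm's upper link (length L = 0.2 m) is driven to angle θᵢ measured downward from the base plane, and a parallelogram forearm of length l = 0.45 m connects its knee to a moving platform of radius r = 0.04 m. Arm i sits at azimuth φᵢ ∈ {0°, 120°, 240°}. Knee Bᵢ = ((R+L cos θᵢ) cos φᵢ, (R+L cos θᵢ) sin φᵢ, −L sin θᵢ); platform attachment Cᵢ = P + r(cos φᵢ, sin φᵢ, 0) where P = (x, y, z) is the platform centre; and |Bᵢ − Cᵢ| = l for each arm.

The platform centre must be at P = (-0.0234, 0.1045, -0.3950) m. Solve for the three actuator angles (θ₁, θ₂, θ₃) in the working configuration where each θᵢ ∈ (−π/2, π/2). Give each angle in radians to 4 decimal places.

θ₁ = 0.3488, θ₂ = -0.0875, θ₃ = 0.5237

arm 1 (φ=0.0°): x'=-0.0234, y'=0.1045
  A cos θ + B sin θ = C:  0.1034·cos θ + -0.3950·sin θ = -0.0378
  √(A²+B²)=0.4083;  θ1 = -1.3148+1.6636 ≈ 0.3488
arm 2 (φ=120.0°): x'=0.1022, y'=-0.0320
  A cos θ + B sin θ = C:  -0.0222·cos θ + -0.3950·sin θ = 0.0124
  θ2 = atan2(B,A) + arccos(C/0.3956) = -0.0875
rotate P by −φ3: (-0.0788, -0.0725, -0.3950)
  e−x'=0.1588;  (l²−L²−(e−x')²−y'²−z²)/2L = -0.0600
  √(A²+B²)=0.4257;  θ3 = -1.1885+1.7122 ≈ 0.5237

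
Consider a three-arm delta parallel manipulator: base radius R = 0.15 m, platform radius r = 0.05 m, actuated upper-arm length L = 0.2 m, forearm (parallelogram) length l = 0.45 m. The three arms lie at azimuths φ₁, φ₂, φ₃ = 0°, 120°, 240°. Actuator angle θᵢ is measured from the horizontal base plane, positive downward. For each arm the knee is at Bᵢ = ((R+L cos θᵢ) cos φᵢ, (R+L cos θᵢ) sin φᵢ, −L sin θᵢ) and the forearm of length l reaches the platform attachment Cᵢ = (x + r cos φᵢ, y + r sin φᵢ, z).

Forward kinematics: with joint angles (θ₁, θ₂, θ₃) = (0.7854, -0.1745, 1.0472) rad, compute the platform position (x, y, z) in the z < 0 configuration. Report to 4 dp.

(-0.0574, 0.2110, -0.4035)

S1 = (0.2414·cos0.0°, 0.2414·sin0.0°, -0.1414) = (0.2414, 0.0000, -0.1414)
φ2=120.0°: virtual centre (-0.1485, 0.2572, 0.0347), radius l
arm 3 at φ=240.0°: ρ3 = 0.2000;  S3 = (-0.1000, -0.1732, -0.1732)
eliminate P² terms by subtracting sphere 1 from 2 and 3
plane₁₂: -0.7798x+0.5144y+0.3523z = 0.0111
Cramer: x(z) = 0.0007+0.1438z;  y(z) = 0.0226-0.4669z
sphere 1 gives Az²+Bz+C=0 with A=1.2387, B=0.1925, C=-0.1240;  B²−4AC=0.6516;  roots -0.4035, 0.2481;  negative root z = -0.4035
x = -0.0574, y = 0.2110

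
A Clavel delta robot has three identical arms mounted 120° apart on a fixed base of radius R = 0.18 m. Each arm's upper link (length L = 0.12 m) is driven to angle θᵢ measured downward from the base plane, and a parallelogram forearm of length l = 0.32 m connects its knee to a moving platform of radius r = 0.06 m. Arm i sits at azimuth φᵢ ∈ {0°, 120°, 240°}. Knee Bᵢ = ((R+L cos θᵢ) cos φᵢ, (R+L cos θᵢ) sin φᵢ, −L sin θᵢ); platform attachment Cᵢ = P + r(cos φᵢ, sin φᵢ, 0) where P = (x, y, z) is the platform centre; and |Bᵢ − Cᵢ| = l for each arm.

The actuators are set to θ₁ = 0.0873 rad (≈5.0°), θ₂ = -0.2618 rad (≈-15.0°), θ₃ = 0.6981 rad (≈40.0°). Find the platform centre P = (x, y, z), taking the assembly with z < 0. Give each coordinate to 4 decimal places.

arm 1 at φ=0.0°: (R−r)+L cos θ1 = 0.2395;  O1 = (0.2395, 0.0000, -0.0105)
φ2=120.0°: virtual centre (-0.1180, 0.2043, 0.0311), radius l
O3 = (0.2119·cos240.0°, 0.2119·sin240.0°, -0.0771) = (-0.1060, -0.1835, -0.0771)
eliminate P² terms by subtracting sphere 1 from 2 and 3
plane₁₂: -0.7150x+0.4086y+0.0830z = -0.0009
det = 0.5448;  x = 0.0056+-0.0441z,  y = 0.0076+-0.2803z
sphere 1 gives Az²+Bz+C=0 with A=1.0805, B=0.0373, C=-0.0475;  B²−4AC=0.2066;  roots -0.2276, 0.1931;  negative root z = -0.2276
x = 0.0156, y = 0.0714

(0.0156, 0.0714, -0.2276)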